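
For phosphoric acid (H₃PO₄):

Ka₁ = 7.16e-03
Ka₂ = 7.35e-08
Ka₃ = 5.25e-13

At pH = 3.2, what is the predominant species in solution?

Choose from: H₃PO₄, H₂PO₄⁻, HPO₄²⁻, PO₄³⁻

pKa₁ = 2.15, pKa₂ = 7.13, pKa₃ = 12.28. For a polyprotic acid the predominant species crosses at each pKa: below pKa_n the protonated form dominates, above it the deprotonated form does. At pH = 3.2, the predominant species is H₂PO₄⁻.

H₂PO₄⁻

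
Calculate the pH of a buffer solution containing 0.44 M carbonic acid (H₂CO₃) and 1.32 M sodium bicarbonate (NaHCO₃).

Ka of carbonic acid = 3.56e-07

pKa = -log(3.56e-07) = 6.45. pH = pKa + log([A⁻]/[HA]) = 6.45 + log(1.32/0.44)

pH = 6.93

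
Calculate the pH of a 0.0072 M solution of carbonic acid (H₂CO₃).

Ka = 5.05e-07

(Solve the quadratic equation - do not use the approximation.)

x² + Ka×x - Ka×C = 0. Using quadratic formula: [H⁺] = 6.0047e-05

pH = 4.22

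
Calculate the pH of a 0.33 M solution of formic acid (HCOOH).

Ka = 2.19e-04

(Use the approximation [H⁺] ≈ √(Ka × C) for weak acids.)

[H⁺] = √(Ka × C) = √(2.19e-04 × 0.33) = 8.5012e-03. pH = -log(8.5012e-03)

pH = 2.07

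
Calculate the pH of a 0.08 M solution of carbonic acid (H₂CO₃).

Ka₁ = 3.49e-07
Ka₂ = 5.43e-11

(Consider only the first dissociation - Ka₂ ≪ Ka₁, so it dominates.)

First dissociation dominates. From Ka₁ = [H⁺][HA⁻]/[H₂A], x² + Ka₁·x − Ka₁·C = 0 with C = 0.08 M and Ka₁ = 3.49e-07. Solving: [H⁺] = (−Ka₁ + √(Ka₁² + 4·Ka₁·C)) / 2 = 1.6692e-04 M. pH = -log(1.6692e-04) = 3.78.

pH = 3.78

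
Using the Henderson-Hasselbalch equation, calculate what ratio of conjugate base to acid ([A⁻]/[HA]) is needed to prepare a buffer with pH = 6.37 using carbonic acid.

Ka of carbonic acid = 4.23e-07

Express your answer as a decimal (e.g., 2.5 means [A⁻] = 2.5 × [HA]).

pKa = -log(4.23e-07) = 6.3737. pH = pKa + log([A⁻]/[HA]), so log([A⁻]/[HA]) = pH − pKa = 6.37 − 6.3737 = -0.0037. [A⁻]/[HA] = 10^(-0.0037) = 0.992

[A⁻]/[HA] = 0.992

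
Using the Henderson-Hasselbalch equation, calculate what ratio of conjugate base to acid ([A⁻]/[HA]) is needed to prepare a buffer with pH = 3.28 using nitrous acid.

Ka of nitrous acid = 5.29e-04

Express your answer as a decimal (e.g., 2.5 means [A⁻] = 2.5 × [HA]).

pKa = -log(5.29e-04) = 3.2765. pH = pKa + log([A⁻]/[HA]), so log([A⁻]/[HA]) = pH − pKa = 3.28 − 3.2765 = 0.0035. [A⁻]/[HA] = 10^(0.0035) = 1.01

[A⁻]/[HA] = 1.01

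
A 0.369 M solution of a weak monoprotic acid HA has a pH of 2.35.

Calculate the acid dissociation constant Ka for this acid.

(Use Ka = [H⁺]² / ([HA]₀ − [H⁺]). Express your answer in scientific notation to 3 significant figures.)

[H⁺] = 10^(−pH) = 10^(−2.35) = 4.467e-03 M. For HA ⇌ H⁺ + A⁻, Ka = [H⁺][A⁻]/[HA] = [H⁺]² / ([HA]₀ − [H⁺]) = (4.467e-03)² / (0.369 − 4.467e-03) = 5.47e-05.

K_a = 5.47e-05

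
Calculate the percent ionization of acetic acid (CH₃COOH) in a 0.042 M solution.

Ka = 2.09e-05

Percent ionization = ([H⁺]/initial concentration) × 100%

Using Ka equilibrium: x² + Ka×x - Ka×C = 0. Solving: [H⁺] = 9.2652e-04. Percent = (9.2652e-04/0.042) × 100

Percent ionization = 2.21%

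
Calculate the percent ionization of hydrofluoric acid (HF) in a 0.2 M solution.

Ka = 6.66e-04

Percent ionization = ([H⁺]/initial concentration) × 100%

Using Ka equilibrium: x² + Ka×x - Ka×C = 0. Solving: [H⁺] = 1.1213e-02. Percent = (1.1213e-02/0.2) × 100

Percent ionization = 5.61%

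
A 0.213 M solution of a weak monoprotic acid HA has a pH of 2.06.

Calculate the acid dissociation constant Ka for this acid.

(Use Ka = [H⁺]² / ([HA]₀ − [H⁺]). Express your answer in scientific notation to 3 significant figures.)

[H⁺] = 10^(−pH) = 10^(−2.06) = 8.710e-03 M. For HA ⇌ H⁺ + A⁻, Ka = [H⁺][A⁻]/[HA] = [H⁺]² / ([HA]₀ − [H⁺]) = (8.710e-03)² / (0.213 − 8.710e-03) = 3.71e-04.

K_a = 3.71e-04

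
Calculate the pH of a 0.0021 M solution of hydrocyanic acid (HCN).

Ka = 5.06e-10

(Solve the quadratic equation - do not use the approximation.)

x² + Ka×x - Ka×C = 0. Using quadratic formula: [H⁺] = 1.0306e-06

pH = 5.99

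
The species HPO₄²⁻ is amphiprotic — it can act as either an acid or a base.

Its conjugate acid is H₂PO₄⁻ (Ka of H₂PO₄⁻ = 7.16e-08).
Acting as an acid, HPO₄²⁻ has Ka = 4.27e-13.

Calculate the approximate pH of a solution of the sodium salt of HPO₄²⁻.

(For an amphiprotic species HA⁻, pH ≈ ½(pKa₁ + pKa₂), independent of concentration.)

pKa₁ = -log(7.16e-08) = 7.15; pKa₂ = -log(4.27e-13) = 12.37. For an amphiprotic species, pH ≈ ½(pKa₁ + pKa₂) = ½(7.15 + 12.37) = 9.76.

pH = 9.76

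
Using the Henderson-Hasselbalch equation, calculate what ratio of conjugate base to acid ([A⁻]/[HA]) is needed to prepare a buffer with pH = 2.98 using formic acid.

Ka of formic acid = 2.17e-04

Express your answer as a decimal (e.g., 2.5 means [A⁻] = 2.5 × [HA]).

pKa = -log(2.17e-04) = 3.6635. pH = pKa + log([A⁻]/[HA]), so log([A⁻]/[HA]) = pH − pKa = 2.98 − 3.6635 = -0.6835. [A⁻]/[HA] = 10^(-0.6835) = 0.207

[A⁻]/[HA] = 0.207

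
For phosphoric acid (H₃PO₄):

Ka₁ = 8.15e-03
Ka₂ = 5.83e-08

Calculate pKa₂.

pKa₂ = -log(Ka₂) = -log(5.83e-08) = 7.23.

pK_{a2} = 7.23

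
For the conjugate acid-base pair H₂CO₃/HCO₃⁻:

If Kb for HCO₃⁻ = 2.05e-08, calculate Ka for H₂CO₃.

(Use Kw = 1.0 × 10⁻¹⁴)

For a conjugate pair Ka × Kb = Kw, so Ka = Kw/Kb = 1.0 × 10⁻¹⁴ / 2.05e-08 = 4.88e-07.

K_a = 4.88e-07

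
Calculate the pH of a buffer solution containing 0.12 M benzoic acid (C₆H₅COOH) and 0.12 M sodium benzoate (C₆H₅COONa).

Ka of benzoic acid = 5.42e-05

pKa = -log(5.42e-05) = 4.27. pH = pKa + log([A⁻]/[HA]) = 4.27 + log(0.12/0.12)

pH = 4.27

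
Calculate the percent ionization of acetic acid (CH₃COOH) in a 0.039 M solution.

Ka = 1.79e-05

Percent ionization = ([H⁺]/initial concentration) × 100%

Using Ka equilibrium: x² + Ka×x - Ka×C = 0. Solving: [H⁺] = 8.2662e-04. Percent = (8.2662e-04/0.039) × 100

Percent ionization = 2.12%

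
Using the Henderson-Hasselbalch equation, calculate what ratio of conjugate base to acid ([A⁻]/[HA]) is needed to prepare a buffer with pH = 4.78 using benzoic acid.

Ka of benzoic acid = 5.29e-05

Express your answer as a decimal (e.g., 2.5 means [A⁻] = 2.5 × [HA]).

pKa = -log(5.29e-05) = 4.2765. pH = pKa + log([A⁻]/[HA]), so log([A⁻]/[HA]) = pH − pKa = 4.78 − 4.2765 = 0.5035. [A⁻]/[HA] = 10^(0.5035) = 3.19

[A⁻]/[HA] = 3.19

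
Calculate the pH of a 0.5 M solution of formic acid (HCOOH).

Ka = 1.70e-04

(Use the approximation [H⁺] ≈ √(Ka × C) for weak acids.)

[H⁺] = √(Ka × C) = √(1.70e-04 × 0.5) = 9.2195e-03. pH = -log(9.2195e-03)

pH = 2.04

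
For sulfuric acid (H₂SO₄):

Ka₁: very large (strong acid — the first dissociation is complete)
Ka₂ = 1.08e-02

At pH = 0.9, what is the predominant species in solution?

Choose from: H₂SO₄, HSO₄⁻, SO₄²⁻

The first dissociation is complete, so H₂SO₄ itself is never the predominant species in water; pKa₂ = -log(1.08e-02) = 1.97. For a polyprotic acid the predominant species crosses at each pKa: below pKa_n the protonated form dominates, above it the deprotonated form does. At pH = 0.9, the predominant species is HSO₄⁻.

HSO₄⁻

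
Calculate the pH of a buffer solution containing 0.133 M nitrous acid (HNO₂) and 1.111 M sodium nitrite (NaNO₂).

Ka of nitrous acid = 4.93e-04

pKa = -log(4.93e-04) = 3.31. pH = pKa + log([A⁻]/[HA]) = 3.31 + log(1.111/0.133)

pH = 4.23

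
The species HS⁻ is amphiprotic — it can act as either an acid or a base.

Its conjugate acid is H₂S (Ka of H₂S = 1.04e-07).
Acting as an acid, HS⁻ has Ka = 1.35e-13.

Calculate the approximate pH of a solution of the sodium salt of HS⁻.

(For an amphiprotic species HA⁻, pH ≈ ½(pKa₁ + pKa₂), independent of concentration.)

pKa₁ = -log(1.04e-07) = 6.98; pKa₂ = -log(1.35e-13) = 12.87. For an amphiprotic species, pH ≈ ½(pKa₁ + pKa₂) = ½(6.98 + 12.87) = 9.93.

pH = 9.93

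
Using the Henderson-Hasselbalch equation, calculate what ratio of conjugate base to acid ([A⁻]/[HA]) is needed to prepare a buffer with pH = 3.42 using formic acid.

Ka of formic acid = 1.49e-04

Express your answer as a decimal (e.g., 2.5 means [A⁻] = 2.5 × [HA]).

pKa = -log(1.49e-04) = 3.8268. pH = pKa + log([A⁻]/[HA]), so log([A⁻]/[HA]) = pH − pKa = 3.42 − 3.8268 = -0.4068. [A⁻]/[HA] = 10^(-0.4068) = 0.392

[A⁻]/[HA] = 0.392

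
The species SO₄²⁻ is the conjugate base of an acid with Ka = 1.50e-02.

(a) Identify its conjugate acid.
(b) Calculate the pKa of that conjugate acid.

(a) The conjugate acid is formed by adding one H⁺ to SO₄²⁻, giving HSO₄⁻. (b) pKa = -log(Ka) = -log(1.50e-02) = 1.82.

Conjugate acid: HSO₄⁻; pK_a = 1.82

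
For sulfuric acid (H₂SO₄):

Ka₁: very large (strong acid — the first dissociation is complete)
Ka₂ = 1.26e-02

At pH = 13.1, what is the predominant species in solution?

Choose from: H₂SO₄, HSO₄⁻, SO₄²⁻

The first dissociation is complete, so H₂SO₄ itself is never the predominant species in water; pKa₂ = -log(1.26e-02) = 1.90. For a polyprotic acid the predominant species crosses at each pKa: below pKa_n the protonated form dominates, above it the deprotonated form does. At pH = 13.1, the predominant species is SO₄²⁻.

SO₄²⁻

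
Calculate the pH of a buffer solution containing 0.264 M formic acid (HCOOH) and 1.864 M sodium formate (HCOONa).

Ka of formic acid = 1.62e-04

pKa = -log(1.62e-04) = 3.79. pH = pKa + log([A⁻]/[HA]) = 3.79 + log(1.864/0.264)

pH = 4.64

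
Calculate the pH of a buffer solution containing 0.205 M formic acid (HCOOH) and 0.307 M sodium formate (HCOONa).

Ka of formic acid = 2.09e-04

pKa = -log(2.09e-04) = 3.68. pH = pKa + log([A⁻]/[HA]) = 3.68 + log(0.307/0.205)

pH = 3.86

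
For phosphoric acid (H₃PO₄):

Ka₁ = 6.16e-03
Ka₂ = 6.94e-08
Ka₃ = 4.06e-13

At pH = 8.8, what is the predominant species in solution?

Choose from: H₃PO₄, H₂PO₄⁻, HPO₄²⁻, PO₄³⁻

pKa₁ = 2.21, pKa₂ = 7.16, pKa₃ = 12.39. For a polyprotic acid the predominant species crosses at each pKa: below pKa_n the protonated form dominates, above it the deprotonated form does. At pH = 8.8, the predominant species is HPO₄²⁻.

HPO₄²⁻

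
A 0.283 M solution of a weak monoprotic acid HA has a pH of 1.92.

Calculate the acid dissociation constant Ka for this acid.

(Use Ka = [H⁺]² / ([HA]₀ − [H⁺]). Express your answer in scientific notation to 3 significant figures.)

[H⁺] = 10^(−pH) = 10^(−1.92) = 1.202e-02 M. For HA ⇌ H⁺ + A⁻, Ka = [H⁺][A⁻]/[HA] = [H⁺]² / ([HA]₀ − [H⁺]) = (1.202e-02)² / (0.283 − 1.202e-02) = 5.33e-04.

K_a = 5.33e-04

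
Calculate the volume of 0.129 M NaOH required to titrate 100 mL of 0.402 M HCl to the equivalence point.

At equivalence: moles acid = moles base. moles HCl = 0.402 × 100/1000 = 0.0402 mol. V_base = moles / 0.129 × 1000 = 311.6 mL.

V_{base} = 311.6 mL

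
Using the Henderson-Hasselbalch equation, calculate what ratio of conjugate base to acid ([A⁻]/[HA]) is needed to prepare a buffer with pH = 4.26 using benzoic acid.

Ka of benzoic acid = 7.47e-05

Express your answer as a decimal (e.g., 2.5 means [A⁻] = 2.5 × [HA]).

pKa = -log(7.47e-05) = 4.1267. pH = pKa + log([A⁻]/[HA]), so log([A⁻]/[HA]) = pH − pKa = 4.26 − 4.1267 = 0.1333. [A⁻]/[HA] = 10^(0.1333) = 1.36

[A⁻]/[HA] = 1.36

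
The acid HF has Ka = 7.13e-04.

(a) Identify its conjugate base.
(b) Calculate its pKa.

(a) The conjugate base is formed by removing one H⁺ from HF, giving F⁻. (b) pKa = -log(Ka) = -log(7.13e-04) = 3.15.

Conjugate base: F⁻; pK_a = 3.15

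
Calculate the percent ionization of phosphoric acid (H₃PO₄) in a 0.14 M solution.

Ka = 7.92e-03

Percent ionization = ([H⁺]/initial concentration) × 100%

Using Ka equilibrium: x² + Ka×x - Ka×C = 0. Solving: [H⁺] = 2.9573e-02. Percent = (2.9573e-02/0.14) × 100

Percent ionization = 21.1%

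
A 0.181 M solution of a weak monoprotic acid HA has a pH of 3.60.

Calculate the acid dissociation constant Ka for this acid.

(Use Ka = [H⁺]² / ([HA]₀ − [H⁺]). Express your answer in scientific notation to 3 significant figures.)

[H⁺] = 10^(−pH) = 10^(−3.60) = 2.512e-04 M. For HA ⇌ H⁺ + A⁻, Ka = [H⁺][A⁻]/[HA] = [H⁺]² / ([HA]₀ − [H⁺]) = (2.512e-04)² / (0.181 − 2.512e-04) = 3.49e-07.

K_a = 3.49e-07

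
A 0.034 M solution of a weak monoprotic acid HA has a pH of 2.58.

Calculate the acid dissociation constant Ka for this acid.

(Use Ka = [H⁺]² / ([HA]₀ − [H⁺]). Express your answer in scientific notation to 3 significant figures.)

[H⁺] = 10^(−pH) = 10^(−2.58) = 2.630e-03 M. For HA ⇌ H⁺ + A⁻, Ka = [H⁺][A⁻]/[HA] = [H⁺]² / ([HA]₀ − [H⁺]) = (2.630e-03)² / (0.034 − 2.630e-03) = 2.21e-04.

K_a = 2.21e-04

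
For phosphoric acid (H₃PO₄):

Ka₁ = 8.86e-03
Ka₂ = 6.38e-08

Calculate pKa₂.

pKa₂ = -log(Ka₂) = -log(6.38e-08) = 7.20.

pK_{a2} = 7.20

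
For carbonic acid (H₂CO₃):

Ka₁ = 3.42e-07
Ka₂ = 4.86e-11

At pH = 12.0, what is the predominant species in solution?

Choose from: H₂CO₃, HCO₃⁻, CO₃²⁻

pKa₁ = 6.47, pKa₂ = 10.31. For a polyprotic acid the predominant species crosses at each pKa: below pKa_n the protonated form dominates, above it the deprotonated form does. At pH = 12.0, the predominant species is CO₃²⁻.

CO₃²⁻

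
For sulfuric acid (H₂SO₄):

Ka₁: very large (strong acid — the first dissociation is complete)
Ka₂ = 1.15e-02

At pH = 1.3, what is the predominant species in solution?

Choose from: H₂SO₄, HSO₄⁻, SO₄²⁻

The first dissociation is complete, so H₂SO₄ itself is never the predominant species in water; pKa₂ = -log(1.15e-02) = 1.94. For a polyprotic acid the predominant species crosses at each pKa: below pKa_n the protonated form dominates, above it the deprotonated form does. At pH = 1.3, the predominant species is HSO₄⁻.

HSO₄⁻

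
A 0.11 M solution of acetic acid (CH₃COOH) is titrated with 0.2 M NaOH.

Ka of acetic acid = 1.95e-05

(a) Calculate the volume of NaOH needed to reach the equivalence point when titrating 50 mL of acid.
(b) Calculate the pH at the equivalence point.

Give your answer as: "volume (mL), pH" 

moles acid = 0.11 × 50/1000 = 0.0055 mol; V_base = moles/0.2 × 1000 = 27.5 mL. At equivalence only the conjugate base is present: [A⁻] = 0.0055/0.077 = 7.0968e-02 M. Kb = Kw/Ka = 5.13e-10; [OH⁻] = √(Kb × [A⁻]) = 6.0327e-06; pOH = 5.22; pH = 14 - pOH = 8.78.

V = 27.5 mL, pH = 8.78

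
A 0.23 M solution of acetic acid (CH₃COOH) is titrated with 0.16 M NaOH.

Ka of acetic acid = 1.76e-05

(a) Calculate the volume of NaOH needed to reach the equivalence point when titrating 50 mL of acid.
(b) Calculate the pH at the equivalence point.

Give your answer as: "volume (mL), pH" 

moles acid = 0.23 × 50/1000 = 0.0115 mol; V_base = moles/0.16 × 1000 = 71.9 mL. At equivalence only the conjugate base is present: [A⁻] = 0.0115/0.122 = 9.4359e-02 M. Kb = Kw/Ka = 5.68e-10; [OH⁻] = √(Kb × [A⁻]) = 7.3221e-06; pOH = 5.14; pH = 14 - pOH = 8.86.

V = 71.9 mL, pH = 8.86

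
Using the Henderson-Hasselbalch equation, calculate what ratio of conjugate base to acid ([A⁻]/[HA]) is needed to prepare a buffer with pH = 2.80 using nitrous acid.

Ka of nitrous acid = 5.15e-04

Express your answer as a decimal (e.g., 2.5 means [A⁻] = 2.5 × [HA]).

pKa = -log(5.15e-04) = 3.2882. pH = pKa + log([A⁻]/[HA]), so log([A⁻]/[HA]) = pH − pKa = 2.80 − 3.2882 = -0.4882. [A⁻]/[HA] = 10^(-0.4882) = 0.325

[A⁻]/[HA] = 0.325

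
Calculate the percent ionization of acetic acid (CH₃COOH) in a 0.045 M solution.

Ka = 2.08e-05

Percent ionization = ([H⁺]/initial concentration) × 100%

Using Ka equilibrium: x² + Ka×x - Ka×C = 0. Solving: [H⁺] = 9.5713e-04. Percent = (9.5713e-04/0.045) × 100

Percent ionization = 2.13%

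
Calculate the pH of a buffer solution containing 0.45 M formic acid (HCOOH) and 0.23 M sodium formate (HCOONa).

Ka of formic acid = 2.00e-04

pKa = -log(2.00e-04) = 3.70. pH = pKa + log([A⁻]/[HA]) = 3.70 + log(0.23/0.45)

pH = 3.41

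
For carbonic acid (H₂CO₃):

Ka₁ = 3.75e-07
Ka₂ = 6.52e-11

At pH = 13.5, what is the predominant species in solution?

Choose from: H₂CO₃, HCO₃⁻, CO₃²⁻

pKa₁ = 6.43, pKa₂ = 10.19. For a polyprotic acid the predominant species crosses at each pKa: below pKa_n the protonated form dominates, above it the deprotonated form does. At pH = 13.5, the predominant species is CO₃²⁻.

CO₃²⁻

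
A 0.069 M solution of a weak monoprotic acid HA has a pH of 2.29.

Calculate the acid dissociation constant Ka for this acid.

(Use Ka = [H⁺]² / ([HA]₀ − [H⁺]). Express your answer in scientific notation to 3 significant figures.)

[H⁺] = 10^(−pH) = 10^(−2.29) = 5.129e-03 M. For HA ⇌ H⁺ + A⁻, Ka = [H⁺][A⁻]/[HA] = [H⁺]² / ([HA]₀ − [H⁺]) = (5.129e-03)² / (0.069 − 5.129e-03) = 4.12e-04.

K_a = 4.12e-04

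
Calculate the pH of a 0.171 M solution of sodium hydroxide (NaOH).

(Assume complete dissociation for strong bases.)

[OH⁻] = 0.171 M for strong base. pOH = -log[OH⁻] = 0.77, pH = 14 - pOH

pH = 13.23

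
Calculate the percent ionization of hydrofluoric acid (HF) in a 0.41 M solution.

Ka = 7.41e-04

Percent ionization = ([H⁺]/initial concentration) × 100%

Using Ka equilibrium: x² + Ka×x - Ka×C = 0. Solving: [H⁺] = 1.7064e-02. Percent = (1.7064e-02/0.41) × 100

Percent ionization = 4.16%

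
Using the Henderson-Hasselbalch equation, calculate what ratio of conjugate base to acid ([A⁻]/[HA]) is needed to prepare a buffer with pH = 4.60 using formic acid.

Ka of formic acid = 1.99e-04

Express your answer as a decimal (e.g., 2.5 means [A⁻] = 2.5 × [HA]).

pKa = -log(1.99e-04) = 3.7011. pH = pKa + log([A⁻]/[HA]), so log([A⁻]/[HA]) = pH − pKa = 4.60 − 3.7011 = 0.8989. [A⁻]/[HA] = 10^(0.8989) = 7.92

[A⁻]/[HA] = 7.92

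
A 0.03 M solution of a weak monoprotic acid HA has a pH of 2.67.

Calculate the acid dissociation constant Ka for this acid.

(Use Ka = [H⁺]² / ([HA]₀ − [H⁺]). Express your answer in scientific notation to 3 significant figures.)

[H⁺] = 10^(−pH) = 10^(−2.67) = 2.138e-03 M. For HA ⇌ H⁺ + A⁻, Ka = [H⁺][A⁻]/[HA] = [H⁺]² / ([HA]₀ − [H⁺]) = (2.138e-03)² / (0.03 − 2.138e-03) = 1.64e-04.

K_a = 1.64e-04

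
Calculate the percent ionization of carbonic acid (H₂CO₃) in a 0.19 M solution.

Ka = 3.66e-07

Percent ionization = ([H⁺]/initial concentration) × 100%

Using Ka equilibrium: x² + Ka×x - Ka×C = 0. Solving: [H⁺] = 2.6352e-04. Percent = (2.6352e-04/0.19) × 100

Percent ionization = 0.139%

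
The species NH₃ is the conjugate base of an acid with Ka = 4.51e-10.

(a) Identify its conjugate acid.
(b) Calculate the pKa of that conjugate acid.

(a) The conjugate acid is formed by adding one H⁺ to NH₃, giving NH₄⁺. (b) pKa = -log(Ka) = -log(4.51e-10) = 9.35.

Conjugate acid: NH₄⁺; pK_a = 9.35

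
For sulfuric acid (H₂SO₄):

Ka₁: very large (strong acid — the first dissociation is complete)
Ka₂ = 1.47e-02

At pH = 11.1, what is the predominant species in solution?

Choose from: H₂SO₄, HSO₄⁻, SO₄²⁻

The first dissociation is complete, so H₂SO₄ itself is never the predominant species in water; pKa₂ = -log(1.47e-02) = 1.83. For a polyprotic acid the predominant species crosses at each pKa: below pKa_n the protonated form dominates, above it the deprotonated form does. At pH = 11.1, the predominant species is SO₄²⁻.

SO₄²⁻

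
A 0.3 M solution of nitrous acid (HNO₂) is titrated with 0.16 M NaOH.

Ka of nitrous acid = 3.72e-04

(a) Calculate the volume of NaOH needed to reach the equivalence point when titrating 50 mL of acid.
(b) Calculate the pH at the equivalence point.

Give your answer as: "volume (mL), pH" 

moles acid = 0.3 × 50/1000 = 0.015 mol; V_base = moles/0.16 × 1000 = 93.8 mL. At equivalence only the conjugate base is present: [A⁻] = 0.015/0.144 = 1.0435e-01 M. Kb = Kw/Ka = 2.69e-11; [OH⁻] = √(Kb × [A⁻]) = 1.6748e-06; pOH = 5.78; pH = 14 - pOH = 8.22.

V = 93.8 mL, pH = 8.22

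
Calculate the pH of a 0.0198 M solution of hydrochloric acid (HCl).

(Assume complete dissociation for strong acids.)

[H⁺] = 0.0198 M for strong acid. pH = -log[H⁺] = -log(0.0198)

pH = 1.70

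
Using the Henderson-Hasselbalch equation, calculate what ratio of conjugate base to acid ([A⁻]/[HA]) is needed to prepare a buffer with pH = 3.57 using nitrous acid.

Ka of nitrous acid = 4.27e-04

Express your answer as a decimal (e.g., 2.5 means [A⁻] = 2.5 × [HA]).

pKa = -log(4.27e-04) = 3.3696. pH = pKa + log([A⁻]/[HA]), so log([A⁻]/[HA]) = pH − pKa = 3.57 − 3.3696 = 0.2004. [A⁻]/[HA] = 10^(0.2004) = 1.59

[A⁻]/[HA] = 1.59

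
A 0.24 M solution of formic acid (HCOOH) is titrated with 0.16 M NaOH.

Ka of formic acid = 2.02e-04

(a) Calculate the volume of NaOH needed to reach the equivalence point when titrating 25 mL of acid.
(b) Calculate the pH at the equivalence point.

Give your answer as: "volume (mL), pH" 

moles acid = 0.24 × 25/1000 = 0.006 mol; V_base = moles/0.16 × 1000 = 37.5 mL. At equivalence only the conjugate base is present: [A⁻] = 0.006/0.062 = 9.6000e-02 M. Kb = Kw/Ka = 4.95e-11; [OH⁻] = √(Kb × [A⁻]) = 2.1800e-06; pOH = 5.66; pH = 14 - pOH = 8.34.

V = 37.5 mL, pH = 8.34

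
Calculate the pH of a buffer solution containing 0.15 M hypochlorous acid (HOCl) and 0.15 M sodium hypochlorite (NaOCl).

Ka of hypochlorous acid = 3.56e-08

pKa = -log(3.56e-08) = 7.45. pH = pKa + log([A⁻]/[HA]) = 7.45 + log(0.15/0.15)

pH = 7.45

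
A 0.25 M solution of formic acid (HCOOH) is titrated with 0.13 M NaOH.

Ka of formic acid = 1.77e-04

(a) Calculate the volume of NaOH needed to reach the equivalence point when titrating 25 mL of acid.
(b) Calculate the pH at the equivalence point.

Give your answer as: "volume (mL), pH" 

moles acid = 0.25 × 25/1000 = 0.00625 mol; V_base = moles/0.13 × 1000 = 48.1 mL. At equivalence only the conjugate base is present: [A⁻] = 0.00625/0.073 = 8.5526e-02 M. Kb = Kw/Ka = 5.65e-11; [OH⁻] = √(Kb × [A⁻]) = 2.1982e-06; pOH = 5.66; pH = 14 - pOH = 8.34.

V = 48.1 mL, pH = 8.34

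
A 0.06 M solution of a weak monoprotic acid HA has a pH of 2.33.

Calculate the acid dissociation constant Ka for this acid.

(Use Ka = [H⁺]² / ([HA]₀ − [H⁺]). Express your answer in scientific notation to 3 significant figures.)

[H⁺] = 10^(−pH) = 10^(−2.33) = 4.677e-03 M. For HA ⇌ H⁺ + A⁻, Ka = [H⁺][A⁻]/[HA] = [H⁺]² / ([HA]₀ − [H⁺]) = (4.677e-03)² / (0.06 − 4.677e-03) = 3.95e-04.

K_a = 3.95e-04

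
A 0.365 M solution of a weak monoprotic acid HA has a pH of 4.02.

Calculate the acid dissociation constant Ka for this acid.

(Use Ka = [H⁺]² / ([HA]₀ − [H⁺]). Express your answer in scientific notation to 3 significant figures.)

[H⁺] = 10^(−pH) = 10^(−4.02) = 9.550e-05 M. For HA ⇌ H⁺ + A⁻, Ka = [H⁺][A⁻]/[HA] = [H⁺]² / ([HA]₀ − [H⁺]) = (9.550e-05)² / (0.365 − 9.550e-05) = 2.50e-08.

K_a = 2.50e-08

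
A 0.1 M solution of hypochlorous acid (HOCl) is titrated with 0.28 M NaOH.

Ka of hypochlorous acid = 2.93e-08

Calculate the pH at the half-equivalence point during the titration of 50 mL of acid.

At half-equivalence [HA] = [A⁻], so Henderson-Hasselbalch gives pH = pKa = -log(2.93e-08) = 7.53.

pH = pKa = 7.53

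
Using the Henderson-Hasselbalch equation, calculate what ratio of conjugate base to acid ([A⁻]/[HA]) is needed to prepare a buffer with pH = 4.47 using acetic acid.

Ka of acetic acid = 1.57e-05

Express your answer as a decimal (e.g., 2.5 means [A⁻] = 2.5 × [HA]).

pKa = -log(1.57e-05) = 4.8041. pH = pKa + log([A⁻]/[HA]), so log([A⁻]/[HA]) = pH − pKa = 4.47 − 4.8041 = -0.3341. [A⁻]/[HA] = 10^(-0.3341) = 0.463

[A⁻]/[HA] = 0.463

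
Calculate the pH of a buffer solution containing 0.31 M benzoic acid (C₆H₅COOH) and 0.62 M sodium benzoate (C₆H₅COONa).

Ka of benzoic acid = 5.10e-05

pKa = -log(5.10e-05) = 4.29. pH = pKa + log([A⁻]/[HA]) = 4.29 + log(0.62/0.31)

pH = 4.59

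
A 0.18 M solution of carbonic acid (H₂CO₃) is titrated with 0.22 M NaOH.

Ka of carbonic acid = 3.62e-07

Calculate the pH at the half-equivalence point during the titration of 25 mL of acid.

At half-equivalence [HA] = [A⁻], so Henderson-Hasselbalch gives pH = pKa = -log(3.62e-07) = 6.44.

pH = pKa = 6.44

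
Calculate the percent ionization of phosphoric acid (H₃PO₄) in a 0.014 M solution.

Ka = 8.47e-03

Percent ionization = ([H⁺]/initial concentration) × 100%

Using Ka equilibrium: x² + Ka×x - Ka×C = 0. Solving: [H⁺] = 7.4490e-03. Percent = (7.4490e-03/0.014) × 100

Percent ionization = 53.2%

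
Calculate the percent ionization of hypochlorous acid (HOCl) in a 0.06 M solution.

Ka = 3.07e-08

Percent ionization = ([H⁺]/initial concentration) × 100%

Using Ka equilibrium: x² + Ka×x - Ka×C = 0. Solving: [H⁺] = 4.2903e-05. Percent = (4.2903e-05/0.06) × 100

Percent ionization = 0.0715%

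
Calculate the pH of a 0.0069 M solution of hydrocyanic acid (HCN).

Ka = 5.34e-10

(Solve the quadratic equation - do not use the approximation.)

x² + Ka×x - Ka×C = 0. Using quadratic formula: [H⁺] = 1.9193e-06

pH = 5.72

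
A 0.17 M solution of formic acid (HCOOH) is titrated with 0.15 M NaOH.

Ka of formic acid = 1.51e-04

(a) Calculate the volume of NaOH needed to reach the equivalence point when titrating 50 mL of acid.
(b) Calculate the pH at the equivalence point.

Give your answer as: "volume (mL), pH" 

moles acid = 0.17 × 50/1000 = 0.0085 mol; V_base = moles/0.15 × 1000 = 56.7 mL. At equivalence only the conjugate base is present: [A⁻] = 0.0085/0.107 = 7.9687e-02 M. Kb = Kw/Ka = 6.62e-11; [OH⁻] = √(Kb × [A⁻]) = 2.2972e-06; pOH = 5.64; pH = 14 - pOH = 8.36.

V = 56.7 mL, pH = 8.36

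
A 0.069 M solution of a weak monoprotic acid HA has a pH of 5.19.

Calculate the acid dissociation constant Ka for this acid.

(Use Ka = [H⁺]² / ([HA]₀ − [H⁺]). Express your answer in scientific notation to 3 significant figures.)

[H⁺] = 10^(−pH) = 10^(−5.19) = 6.457e-06 M. For HA ⇌ H⁺ + A⁻, Ka = [H⁺][A⁻]/[HA] = [H⁺]² / ([HA]₀ − [H⁺]) = (6.457e-06)² / (0.069 − 6.457e-06) = 6.04e-10.

K_a = 6.04e-10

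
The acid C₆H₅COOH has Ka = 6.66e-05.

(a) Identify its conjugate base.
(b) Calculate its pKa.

(a) The conjugate base is formed by removing one H⁺ from C₆H₅COOH, giving C₆H₅COO⁻. (b) pKa = -log(Ka) = -log(6.66e-05) = 4.18.

Conjugate base: C₆H₅COO⁻; pK_a = 4.18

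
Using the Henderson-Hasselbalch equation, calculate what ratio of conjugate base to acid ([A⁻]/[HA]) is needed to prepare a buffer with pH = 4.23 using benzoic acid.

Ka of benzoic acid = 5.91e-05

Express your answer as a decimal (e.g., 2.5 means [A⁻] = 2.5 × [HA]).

pKa = -log(5.91e-05) = 4.2284. pH = pKa + log([A⁻]/[HA]), so log([A⁻]/[HA]) = pH − pKa = 4.23 − 4.2284 = 0.0016. [A⁻]/[HA] = 10^(0.0016) = 1.00

[A⁻]/[HA] = 1.00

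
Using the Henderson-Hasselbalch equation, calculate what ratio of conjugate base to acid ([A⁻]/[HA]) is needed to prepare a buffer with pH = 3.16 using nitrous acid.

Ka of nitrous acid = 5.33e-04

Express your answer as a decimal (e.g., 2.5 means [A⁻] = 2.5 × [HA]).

pKa = -log(5.33e-04) = 3.2733. pH = pKa + log([A⁻]/[HA]), so log([A⁻]/[HA]) = pH − pKa = 3.16 − 3.2733 = -0.1133. [A⁻]/[HA] = 10^(-0.1133) = 0.770

[A⁻]/[HA] = 0.770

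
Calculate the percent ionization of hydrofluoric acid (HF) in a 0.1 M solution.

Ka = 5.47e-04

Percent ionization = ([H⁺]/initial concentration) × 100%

Using Ka equilibrium: x² + Ka×x - Ka×C = 0. Solving: [H⁺] = 7.1275e-03. Percent = (7.1275e-03/0.1) × 100

Percent ionization = 7.13%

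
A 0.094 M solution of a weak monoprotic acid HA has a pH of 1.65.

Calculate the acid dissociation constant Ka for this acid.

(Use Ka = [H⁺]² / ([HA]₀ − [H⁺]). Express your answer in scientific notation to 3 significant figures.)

[H⁺] = 10^(−pH) = 10^(−1.65) = 2.239e-02 M. For HA ⇌ H⁺ + A⁻, Ka = [H⁺][A⁻]/[HA] = [H⁺]² / ([HA]₀ − [H⁺]) = (2.239e-02)² / (0.094 − 2.239e-02) = 7.00e-03.

K_a = 7.00e-03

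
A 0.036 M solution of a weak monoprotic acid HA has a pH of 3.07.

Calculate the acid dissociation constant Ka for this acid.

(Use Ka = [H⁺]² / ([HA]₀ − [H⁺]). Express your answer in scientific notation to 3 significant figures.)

[H⁺] = 10^(−pH) = 10^(−3.07) = 8.511e-04 M. For HA ⇌ H⁺ + A⁻, Ka = [H⁺][A⁻]/[HA] = [H⁺]² / ([HA]₀ − [H⁺]) = (8.511e-04)² / (0.036 − 8.511e-04) = 2.06e-05.

K_a = 2.06e-05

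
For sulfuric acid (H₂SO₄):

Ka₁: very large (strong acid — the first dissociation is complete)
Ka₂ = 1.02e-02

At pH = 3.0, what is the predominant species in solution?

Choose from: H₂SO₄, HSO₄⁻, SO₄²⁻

The first dissociation is complete, so H₂SO₄ itself is never the predominant species in water; pKa₂ = -log(1.02e-02) = 1.99. For a polyprotic acid the predominant species crosses at each pKa: below pKa_n the protonated form dominates, above it the deprotonated form does. At pH = 3.0, the predominant species is SO₄²⁻.

SO₄²⁻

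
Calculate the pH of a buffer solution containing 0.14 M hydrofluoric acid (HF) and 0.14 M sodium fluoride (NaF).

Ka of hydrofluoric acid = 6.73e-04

pKa = -log(6.73e-04) = 3.17. pH = pKa + log([A⁻]/[HA]) = 3.17 + log(0.14/0.14)

pH = 3.17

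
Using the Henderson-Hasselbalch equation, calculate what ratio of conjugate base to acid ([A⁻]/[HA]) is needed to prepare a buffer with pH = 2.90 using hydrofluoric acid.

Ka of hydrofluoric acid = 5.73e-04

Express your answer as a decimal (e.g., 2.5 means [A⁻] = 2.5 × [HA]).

pKa = -log(5.73e-04) = 3.2418. pH = pKa + log([A⁻]/[HA]), so log([A⁻]/[HA]) = pH − pKa = 2.90 − 3.2418 = -0.3418. [A⁻]/[HA] = 10^(-0.3418) = 0.455

[A⁻]/[HA] = 0.455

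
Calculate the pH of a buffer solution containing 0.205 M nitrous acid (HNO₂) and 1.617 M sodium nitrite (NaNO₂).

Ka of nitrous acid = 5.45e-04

pKa = -log(5.45e-04) = 3.26. pH = pKa + log([A⁻]/[HA]) = 3.26 + log(1.617/0.205)

pH = 4.16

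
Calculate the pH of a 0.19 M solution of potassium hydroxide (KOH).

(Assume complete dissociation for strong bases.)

[OH⁻] = 0.19 M for strong base. pOH = -log[OH⁻] = 0.72, pH = 14 - pOH

pH = 13.28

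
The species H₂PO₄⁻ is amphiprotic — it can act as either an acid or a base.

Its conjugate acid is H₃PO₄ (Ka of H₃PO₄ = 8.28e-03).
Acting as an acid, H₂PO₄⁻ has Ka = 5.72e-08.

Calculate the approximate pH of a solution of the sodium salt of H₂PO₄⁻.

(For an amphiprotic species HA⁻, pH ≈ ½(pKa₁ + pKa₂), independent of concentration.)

pKa₁ = -log(8.28e-03) = 2.08; pKa₂ = -log(5.72e-08) = 7.24. For an amphiprotic species, pH ≈ ½(pKa₁ + pKa₂) = ½(2.08 + 7.24) = 4.66.

pH = 4.66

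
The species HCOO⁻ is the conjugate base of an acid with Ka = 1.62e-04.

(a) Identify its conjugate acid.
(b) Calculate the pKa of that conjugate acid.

(a) The conjugate acid is formed by adding one H⁺ to HCOO⁻, giving HCOOH. (b) pKa = -log(Ka) = -log(1.62e-04) = 3.79.

Conjugate acid: HCOOH; pK_a = 3.79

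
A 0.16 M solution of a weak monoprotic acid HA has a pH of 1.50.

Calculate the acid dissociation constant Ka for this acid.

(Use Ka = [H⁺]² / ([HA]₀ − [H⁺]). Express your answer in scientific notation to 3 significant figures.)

[H⁺] = 10^(−pH) = 10^(−1.50) = 3.162e-02 M. For HA ⇌ H⁺ + A⁻, Ka = [H⁺][A⁻]/[HA] = [H⁺]² / ([HA]₀ − [H⁺]) = (3.162e-02)² / (0.16 − 3.162e-02) = 7.79e-03.

K_a = 7.79e-03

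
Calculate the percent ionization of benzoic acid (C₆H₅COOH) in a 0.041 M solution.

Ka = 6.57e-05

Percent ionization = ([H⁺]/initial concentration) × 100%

Using Ka equilibrium: x² + Ka×x - Ka×C = 0. Solving: [H⁺] = 1.6087e-03. Percent = (1.6087e-03/0.041) × 100

Percent ionization = 3.92%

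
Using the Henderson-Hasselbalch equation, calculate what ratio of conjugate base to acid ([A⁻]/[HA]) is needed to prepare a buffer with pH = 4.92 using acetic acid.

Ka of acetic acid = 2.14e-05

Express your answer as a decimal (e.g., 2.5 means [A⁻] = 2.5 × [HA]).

pKa = -log(2.14e-05) = 4.6696. pH = pKa + log([A⁻]/[HA]), so log([A⁻]/[HA]) = pH − pKa = 4.92 − 4.6696 = 0.2504. [A⁻]/[HA] = 10^(0.2504) = 1.78

[A⁻]/[HA] = 1.78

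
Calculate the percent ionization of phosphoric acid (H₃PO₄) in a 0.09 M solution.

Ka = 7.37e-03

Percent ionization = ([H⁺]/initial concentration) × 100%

Using Ka equilibrium: x² + Ka×x - Ka×C = 0. Solving: [H⁺] = 2.2332e-02. Percent = (2.2332e-02/0.09) × 100

Percent ionization = 24.8%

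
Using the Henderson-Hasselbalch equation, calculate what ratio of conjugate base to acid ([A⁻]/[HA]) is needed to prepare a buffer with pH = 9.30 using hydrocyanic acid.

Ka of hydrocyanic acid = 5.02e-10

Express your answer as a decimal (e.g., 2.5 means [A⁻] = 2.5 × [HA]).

pKa = -log(5.02e-10) = 9.2993. pH = pKa + log([A⁻]/[HA]), so log([A⁻]/[HA]) = pH − pKa = 9.30 − 9.2993 = 0.0007. [A⁻]/[HA] = 10^(0.0007) = 1.00

[A⁻]/[HA] = 1.00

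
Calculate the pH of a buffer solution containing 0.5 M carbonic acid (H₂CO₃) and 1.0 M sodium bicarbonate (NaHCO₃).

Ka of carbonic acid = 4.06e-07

pKa = -log(4.06e-07) = 6.39. pH = pKa + log([A⁻]/[HA]) = 6.39 + log(1.0/0.5)

pH = 6.69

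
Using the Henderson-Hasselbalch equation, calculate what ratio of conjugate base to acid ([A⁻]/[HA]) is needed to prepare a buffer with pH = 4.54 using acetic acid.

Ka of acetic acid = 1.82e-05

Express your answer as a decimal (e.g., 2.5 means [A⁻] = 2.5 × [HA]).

pKa = -log(1.82e-05) = 4.7399. pH = pKa + log([A⁻]/[HA]), so log([A⁻]/[HA]) = pH − pKa = 4.54 − 4.7399 = -0.1999. [A⁻]/[HA] = 10^(-0.1999) = 0.631

[A⁻]/[HA] = 0.631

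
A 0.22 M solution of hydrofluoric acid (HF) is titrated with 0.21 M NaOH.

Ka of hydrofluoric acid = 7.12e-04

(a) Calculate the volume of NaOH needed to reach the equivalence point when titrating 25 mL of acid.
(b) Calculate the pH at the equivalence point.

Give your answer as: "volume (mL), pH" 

moles acid = 0.22 × 25/1000 = 0.0055 mol; V_base = moles/0.21 × 1000 = 26.2 mL. At equivalence only the conjugate base is present: [A⁻] = 0.0055/0.051 = 1.0744e-01 M. Kb = Kw/Ka = 1.40e-11; [OH⁻] = √(Kb × [A⁻]) = 1.2284e-06; pOH = 5.91; pH = 14 - pOH = 8.09.

V = 26.2 mL, pH = 8.09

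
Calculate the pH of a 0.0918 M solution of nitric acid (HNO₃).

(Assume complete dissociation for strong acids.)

[H⁺] = 0.0918 M for strong acid. pH = -log[H⁺] = -log(0.0918)

pH = 1.04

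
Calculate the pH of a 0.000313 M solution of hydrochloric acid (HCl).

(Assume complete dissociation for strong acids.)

[H⁺] = 0.000313 M for strong acid. pH = -log[H⁺] = -log(0.000313)

pH = 3.50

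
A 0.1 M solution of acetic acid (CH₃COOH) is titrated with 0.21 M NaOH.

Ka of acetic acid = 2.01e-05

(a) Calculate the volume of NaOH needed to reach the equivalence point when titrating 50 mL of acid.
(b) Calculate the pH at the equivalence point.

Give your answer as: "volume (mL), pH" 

moles acid = 0.1 × 50/1000 = 0.005 mol; V_base = moles/0.21 × 1000 = 23.8 mL. At equivalence only the conjugate base is present: [A⁻] = 0.005/0.074 = 6.7742e-02 M. Kb = Kw/Ka = 4.98e-10; [OH⁻] = √(Kb × [A⁻]) = 5.8054e-06; pOH = 5.24; pH = 14 - pOH = 8.76.

V = 23.8 mL, pH = 8.76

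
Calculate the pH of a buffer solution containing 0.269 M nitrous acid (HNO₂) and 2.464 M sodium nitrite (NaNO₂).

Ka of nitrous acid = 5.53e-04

pKa = -log(5.53e-04) = 3.26. pH = pKa + log([A⁻]/[HA]) = 3.26 + log(2.464/0.269)

pH = 4.22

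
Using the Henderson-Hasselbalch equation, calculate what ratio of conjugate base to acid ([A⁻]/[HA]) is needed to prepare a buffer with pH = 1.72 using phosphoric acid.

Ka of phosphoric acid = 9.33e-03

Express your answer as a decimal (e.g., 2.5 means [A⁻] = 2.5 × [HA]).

pKa = -log(9.33e-03) = 2.0301. pH = pKa + log([A⁻]/[HA]), so log([A⁻]/[HA]) = pH − pKa = 1.72 − 2.0301 = -0.3101. [A⁻]/[HA] = 10^(-0.3101) = 0.490

[A⁻]/[HA] = 0.490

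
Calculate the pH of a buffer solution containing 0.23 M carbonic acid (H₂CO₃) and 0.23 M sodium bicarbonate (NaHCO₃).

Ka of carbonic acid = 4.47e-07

pKa = -log(4.47e-07) = 6.35. pH = pKa + log([A⁻]/[HA]) = 6.35 + log(0.23/0.23)

pH = 6.35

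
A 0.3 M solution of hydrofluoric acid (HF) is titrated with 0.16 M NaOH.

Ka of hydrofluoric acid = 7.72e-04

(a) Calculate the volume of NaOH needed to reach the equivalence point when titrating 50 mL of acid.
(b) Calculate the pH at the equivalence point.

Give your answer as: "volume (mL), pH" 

moles acid = 0.3 × 50/1000 = 0.015 mol; V_base = moles/0.16 × 1000 = 93.8 mL. At equivalence only the conjugate base is present: [A⁻] = 0.015/0.144 = 1.0435e-01 M. Kb = Kw/Ka = 1.30e-11; [OH⁻] = √(Kb × [A⁻]) = 1.1626e-06; pOH = 5.93; pH = 14 - pOH = 8.07.

V = 93.8 mL, pH = 8.07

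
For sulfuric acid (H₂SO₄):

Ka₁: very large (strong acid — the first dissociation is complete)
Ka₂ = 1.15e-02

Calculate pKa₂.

pKa₂ = -log(Ka₂) = -log(1.15e-02) = 1.94.

pK_{a2} = 1.94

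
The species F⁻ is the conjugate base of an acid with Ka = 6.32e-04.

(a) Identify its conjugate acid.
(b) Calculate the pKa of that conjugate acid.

(a) The conjugate acid is formed by adding one H⁺ to F⁻, giving HF. (b) pKa = -log(Ka) = -log(6.32e-04) = 3.20.

Conjugate acid: HF; pK_a = 3.20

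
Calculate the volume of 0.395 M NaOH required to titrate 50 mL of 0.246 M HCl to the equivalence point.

At equivalence: moles acid = moles base. moles HCl = 0.246 × 50/1000 = 0.0123 mol. V_base = moles / 0.395 × 1000 = 31.1 mL.

V_{base} = 31.1 mL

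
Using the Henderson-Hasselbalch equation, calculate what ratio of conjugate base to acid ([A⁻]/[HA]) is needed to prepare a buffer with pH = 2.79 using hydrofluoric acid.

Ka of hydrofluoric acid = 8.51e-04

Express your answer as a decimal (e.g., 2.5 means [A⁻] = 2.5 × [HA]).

pKa = -log(8.51e-04) = 3.0701. pH = pKa + log([A⁻]/[HA]), so log([A⁻]/[HA]) = pH − pKa = 2.79 − 3.0701 = -0.2801. [A⁻]/[HA] = 10^(-0.2801) = 0.525

[A⁻]/[HA] = 0.525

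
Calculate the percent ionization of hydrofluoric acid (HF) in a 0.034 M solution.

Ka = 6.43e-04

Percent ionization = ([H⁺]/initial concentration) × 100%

Using Ka equilibrium: x² + Ka×x - Ka×C = 0. Solving: [H⁺] = 4.3652e-03. Percent = (4.3652e-03/0.034) × 100

Percent ionization = 12.8%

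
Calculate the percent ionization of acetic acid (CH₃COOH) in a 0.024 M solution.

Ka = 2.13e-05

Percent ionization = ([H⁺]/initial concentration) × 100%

Using Ka equilibrium: x² + Ka×x - Ka×C = 0. Solving: [H⁺] = 7.0441e-04. Percent = (7.0441e-04/0.024) × 100

Percent ionization = 2.94%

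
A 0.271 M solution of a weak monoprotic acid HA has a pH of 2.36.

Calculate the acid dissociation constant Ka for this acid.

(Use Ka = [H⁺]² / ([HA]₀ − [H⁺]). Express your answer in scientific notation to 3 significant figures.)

[H⁺] = 10^(−pH) = 10^(−2.36) = 4.365e-03 M. For HA ⇌ H⁺ + A⁻, Ka = [H⁺][A⁻]/[HA] = [H⁺]² / ([HA]₀ − [H⁺]) = (4.365e-03)² / (0.271 − 4.365e-03) = 7.15e-05.

K_a = 7.15e-05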